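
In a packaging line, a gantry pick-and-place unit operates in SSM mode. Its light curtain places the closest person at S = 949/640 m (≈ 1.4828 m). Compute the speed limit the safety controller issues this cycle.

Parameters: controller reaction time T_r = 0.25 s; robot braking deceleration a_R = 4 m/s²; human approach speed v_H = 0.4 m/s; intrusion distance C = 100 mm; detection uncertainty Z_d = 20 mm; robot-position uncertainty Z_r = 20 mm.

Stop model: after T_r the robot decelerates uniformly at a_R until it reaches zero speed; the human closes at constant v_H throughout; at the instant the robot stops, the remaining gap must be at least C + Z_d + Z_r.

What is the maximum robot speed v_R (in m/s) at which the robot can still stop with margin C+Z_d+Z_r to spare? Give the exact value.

v_R_max = 41/20 m/s = 2.0500 m/s

quadratic (1/8)·v² + (7/20)·v + (-3977/3200) = 0
  disc = (7/20)² − 4·(1/8)·(-3977/3200) = 4761/6400 ; √disc = 69/80
  v_R = (−(7/20) + 69/80) / (2·(1/8)) = 41/20 m/s
check:
stop time T_s = (41/20)/4 = 0.5125 s
robot in T_r: 2.0500·0.2500 = 0.5125 m
robot under decel: 2.0500²/(2·4.0000) = 0.5253 m
person approaches 0.4000·(0.2500+0.5125) = 0.3050 m
margins: 0.1000+0.0200+0.0200 = 0.1400 m
sum ≈ 0.5125+0.5253+0.3050+0.1400 ≈ 1.4828 m = S ✓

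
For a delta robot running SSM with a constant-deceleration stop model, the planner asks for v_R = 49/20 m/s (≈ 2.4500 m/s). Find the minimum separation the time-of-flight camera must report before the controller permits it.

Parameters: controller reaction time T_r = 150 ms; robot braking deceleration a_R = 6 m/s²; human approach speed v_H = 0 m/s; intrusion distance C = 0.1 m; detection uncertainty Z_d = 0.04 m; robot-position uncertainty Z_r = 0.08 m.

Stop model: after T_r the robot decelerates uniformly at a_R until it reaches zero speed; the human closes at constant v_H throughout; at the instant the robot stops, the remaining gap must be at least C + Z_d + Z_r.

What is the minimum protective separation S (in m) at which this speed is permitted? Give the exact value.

S_min = 5221/4800 m = 1.0877 m

stop time T_s = (49/20)/6 = 0.4083 s
robot covers v_R·T_r = 2.4500·0.1500 = 0.3675 m before braking
robot covers 2.4500·0.4083 − ½·6.0000·0.4083² = 0.5002 m while stopping
person approaches 0.0000·(0.1500+0.4083) = 0.0000 m
margins: 0.1000+0.0400+0.0800 = 0.2200 m
S_min ≈ 0.3675+0.5002+0.0000+0.2200  ⇒  S_min = 5221/4800 m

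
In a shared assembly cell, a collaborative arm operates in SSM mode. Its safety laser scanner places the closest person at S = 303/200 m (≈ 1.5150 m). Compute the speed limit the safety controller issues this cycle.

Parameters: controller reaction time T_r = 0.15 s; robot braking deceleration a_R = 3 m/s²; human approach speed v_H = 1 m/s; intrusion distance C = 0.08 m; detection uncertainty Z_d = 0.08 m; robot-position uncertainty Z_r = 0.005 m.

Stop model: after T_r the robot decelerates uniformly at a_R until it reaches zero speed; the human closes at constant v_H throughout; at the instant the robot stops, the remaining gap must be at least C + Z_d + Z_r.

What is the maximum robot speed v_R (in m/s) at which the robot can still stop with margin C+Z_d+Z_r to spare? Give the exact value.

at the boundary: (1/6)·v² + (29/60)·v + (-6/5) = 0
  disc = (29/60)² − 4·(1/6)·(-6/5) = 3721/3600 ; √disc = 61/60
  v_R = (−(29/60) + 61/60) / (2·(1/6)) = 8/5 m/s
check:
stop time T_s = (8/5)/3 = 0.5333 s
reaction-phase robot travel = 1.6000·0.1500 = 0.2400 m
robot covers 1.6000·0.5333 − ½·3.0000·0.5333² = 0.4267 m while stopping
human over T_r+T_s: 1.0000·(0.1500+0.5333) = 0.6833 m
margins: 0.0800+0.0800+0.0050 = 0.1650 m
sum ≈ 0.2400+0.4267+0.6833+0.1650 ≈ 1.5150 m = S ✓

v_R_max = 8/5 m/s = 1.6000 m/s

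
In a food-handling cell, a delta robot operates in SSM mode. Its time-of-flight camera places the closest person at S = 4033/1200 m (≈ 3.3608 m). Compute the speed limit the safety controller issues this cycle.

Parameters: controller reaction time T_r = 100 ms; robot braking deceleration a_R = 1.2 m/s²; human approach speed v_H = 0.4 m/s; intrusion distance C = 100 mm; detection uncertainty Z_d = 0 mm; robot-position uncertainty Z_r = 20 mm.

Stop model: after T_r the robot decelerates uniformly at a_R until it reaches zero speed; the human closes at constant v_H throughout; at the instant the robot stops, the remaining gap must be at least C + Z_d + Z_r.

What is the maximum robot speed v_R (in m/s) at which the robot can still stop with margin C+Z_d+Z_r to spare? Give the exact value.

v_R_max = 23/10 m/s = 2.3000 m/s

collect terms ⇒ (5/12)·v_R² + (13/30)·v_R + (-3841/1200) = 0
  disc = (13/30)² − 4·(5/12)·(-3841/1200) = 2209/400 ; √disc = 47/20
  v_R = (−(13/30) + 47/20) / (2·(5/12)) = 23/10 m/s
check:
braking lasts T_s = (23/10)/(6/5) = 1.9167 s
reaction-phase robot travel = 2.3000·0.1000 = 0.2300 m
robot covers 2.3000·1.9167 − ½·1.2000·1.9167² = 2.2042 m while stopping
human over T_r+T_s: 0.4000·(0.1000+1.9167) = 0.8067 m
margins: 0.1000+0.0000+0.0200 = 0.1200 m
sum ≈ 0.2300+2.2042+0.8067+0.1200 ≈ 3.3608 m = S ✓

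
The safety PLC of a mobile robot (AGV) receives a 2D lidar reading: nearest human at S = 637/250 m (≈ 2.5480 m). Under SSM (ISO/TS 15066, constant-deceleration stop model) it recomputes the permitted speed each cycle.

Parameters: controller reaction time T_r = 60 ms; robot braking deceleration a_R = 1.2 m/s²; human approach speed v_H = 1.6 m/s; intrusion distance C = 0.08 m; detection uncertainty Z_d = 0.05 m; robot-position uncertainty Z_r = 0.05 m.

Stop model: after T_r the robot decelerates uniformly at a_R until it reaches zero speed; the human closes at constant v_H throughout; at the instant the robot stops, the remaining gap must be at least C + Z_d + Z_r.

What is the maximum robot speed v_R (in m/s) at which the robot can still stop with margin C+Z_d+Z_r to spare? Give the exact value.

quadratic (5/12)·v² + (209/150)·v + (-284/125) = 0
  disc = (209/150)² − 4·(5/12)·(-284/125) = 128881/22500 ; √disc = 359/150
  v_R = (−(209/150) + 359/150) / (2·(5/12)) = 6/5 m/s
check:
T_s = v_R/a_R = (6/5)/(6/5) = 1.0000 s
robot covers v_R·T_r = 1.2000·0.0600 = 0.0720 m before braking
braking distance = 1.2000²/(2·1.2000) = 0.6000 m
human closes 1.6000·1.0600 = 1.6960 m
margins: 0.0800+0.0500+0.0500 = 0.1800 m
sum ≈ 0.0720+0.6000+1.6960+0.1800 ≈ 2.5480 m = S ✓

v_R_max = 6/5 m/s = 1.2000 m/s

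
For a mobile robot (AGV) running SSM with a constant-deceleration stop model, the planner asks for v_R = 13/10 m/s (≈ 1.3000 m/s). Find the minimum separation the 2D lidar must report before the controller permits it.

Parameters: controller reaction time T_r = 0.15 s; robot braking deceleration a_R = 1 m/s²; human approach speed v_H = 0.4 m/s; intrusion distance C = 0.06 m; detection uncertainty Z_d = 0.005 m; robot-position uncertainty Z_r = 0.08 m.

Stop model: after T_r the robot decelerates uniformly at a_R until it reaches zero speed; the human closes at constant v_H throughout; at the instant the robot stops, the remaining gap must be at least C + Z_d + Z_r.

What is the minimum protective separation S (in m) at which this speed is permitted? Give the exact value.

T_s = v_R/a_R = (13/10)/1 = 1.3000 s
robot covers v_R·T_r = 1.3000·0.1500 = 0.1950 m before braking
robot covers 1.3000·1.3000 − ½·1.0000·1.3000² = 0.8450 m while stopping
human closes 0.4000·1.4500 = 0.5800 m
C+Z_d+Z_r = 0.0600+0.0050+0.0800 = 0.1450 m
S_min ≈ 0.1950+0.8450+0.5800+0.1450  ⇒  S_min = 353/200 m

S_min = 353/200 m = 1.7650 m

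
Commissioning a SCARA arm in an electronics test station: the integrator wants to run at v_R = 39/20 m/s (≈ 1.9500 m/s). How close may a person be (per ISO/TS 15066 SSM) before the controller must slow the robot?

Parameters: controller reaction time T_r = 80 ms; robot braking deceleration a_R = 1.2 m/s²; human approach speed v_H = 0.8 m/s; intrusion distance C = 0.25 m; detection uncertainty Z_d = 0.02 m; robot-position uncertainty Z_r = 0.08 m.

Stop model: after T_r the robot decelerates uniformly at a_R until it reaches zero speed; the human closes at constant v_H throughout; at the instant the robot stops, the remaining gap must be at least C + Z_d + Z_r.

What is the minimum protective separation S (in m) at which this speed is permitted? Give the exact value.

S_min = 5527/1600 m = 3.4544 m

braking lasts T_s = (39/20)/(6/5) = 1.6250 s
robot in T_r: 1.9500·0.0800 = 0.1560 m
robot under decel: 1.9500²/(2·1.2000) = 1.5844 m
human over T_r+T_s: 0.8000·(0.0800+1.6250) = 1.3640 m
C+Z_d+Z_r = 0.2500+0.0200+0.0800 = 0.3500 m
S_min ≈ 0.1560+1.5844+1.3640+0.3500  ⇒  S_min = 5527/1600 m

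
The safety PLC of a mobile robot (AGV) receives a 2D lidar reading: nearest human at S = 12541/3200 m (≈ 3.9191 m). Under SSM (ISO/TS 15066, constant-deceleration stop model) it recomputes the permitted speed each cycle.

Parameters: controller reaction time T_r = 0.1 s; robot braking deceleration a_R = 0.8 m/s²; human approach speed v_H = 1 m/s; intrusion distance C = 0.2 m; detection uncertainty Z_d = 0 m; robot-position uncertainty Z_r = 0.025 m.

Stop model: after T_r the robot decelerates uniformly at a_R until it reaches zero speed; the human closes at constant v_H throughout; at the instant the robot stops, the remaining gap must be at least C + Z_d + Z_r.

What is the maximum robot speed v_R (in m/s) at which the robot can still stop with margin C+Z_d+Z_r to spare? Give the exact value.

v_R_max = 31/20 m/s = 1.5500 m/s

at the boundary: (5/8)·v² + (27/20)·v + (-11501/3200) = 0
  disc = (27/20)² − 4·(5/8)·(-11501/3200) = 69169/6400 ; √disc = 263/80
  v_R = (−(27/20) + 263/80) / (2·(5/8)) = 31/20 m/s
check:
T_s = v_R/a_R = (31/20)/(4/5) = 1.9375 s
reaction-phase robot travel = 1.5500·0.1000 = 0.1550 m
robot under decel: 1.5500²/(2·0.8000) = 1.5016 m
human closes 1.0000·2.0375 = 2.0375 m
residual clearance needed = 0.2000+0.0000+0.0250 = 0.2250 m
sum ≈ 0.1550+1.5016+2.0375+0.2250 ≈ 3.9191 m = S ✓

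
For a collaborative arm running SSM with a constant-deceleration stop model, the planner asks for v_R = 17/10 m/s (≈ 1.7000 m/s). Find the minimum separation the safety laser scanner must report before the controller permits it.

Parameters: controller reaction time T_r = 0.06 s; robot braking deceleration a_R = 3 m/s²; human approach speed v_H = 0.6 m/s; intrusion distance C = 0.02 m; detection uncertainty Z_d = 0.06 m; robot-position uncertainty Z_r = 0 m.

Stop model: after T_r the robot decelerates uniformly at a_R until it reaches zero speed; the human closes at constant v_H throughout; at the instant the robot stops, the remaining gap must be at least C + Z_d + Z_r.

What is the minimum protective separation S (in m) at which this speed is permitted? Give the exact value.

braking lasts T_s = (17/10)/3 = 0.5667 s
reaction-phase robot travel = 1.7000·0.0600 = 0.1020 m
braking distance = 1.7000²/(2·3.0000) = 0.4817 m
human over T_r+T_s: 0.6000·(0.0600+0.5667) = 0.3760 m
margins: 0.0200+0.0600+0.0000 = 0.0800 m
S_min ≈ 0.1020+0.4817+0.3760+0.0800  ⇒  S_min = 3119/3000 m

S_min = 3119/3000 m = 1.0397 m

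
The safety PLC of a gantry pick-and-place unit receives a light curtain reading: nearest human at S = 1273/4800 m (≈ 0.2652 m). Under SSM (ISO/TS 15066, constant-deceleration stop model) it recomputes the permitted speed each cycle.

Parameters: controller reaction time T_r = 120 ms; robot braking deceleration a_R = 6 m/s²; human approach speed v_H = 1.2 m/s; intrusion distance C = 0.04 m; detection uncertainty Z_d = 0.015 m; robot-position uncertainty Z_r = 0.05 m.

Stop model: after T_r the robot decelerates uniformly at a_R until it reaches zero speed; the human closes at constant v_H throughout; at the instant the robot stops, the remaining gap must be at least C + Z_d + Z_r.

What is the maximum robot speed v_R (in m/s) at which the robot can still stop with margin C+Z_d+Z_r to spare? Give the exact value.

v_R_max = 1/20 m/s = 0.0500 m/s

at the boundary: (1/12)·v² + (8/25)·v + (-389/24000) = 0
  disc = (8/25)² − 4·(1/12)·(-389/24000) = 38809/360000 ; √disc = 197/600
  v_R = (−(8/25) + 197/600) / (2·(1/12)) = 1/20 m/s
check:
stop time T_s = (1/20)/6 = 0.0083 s
robot covers v_R·T_r = 0.0500·0.1200 = 0.0060 m before braking
braking distance = 0.0500²/(2·6.0000) = 0.0002 m
human closes 1.2000·0.1283 = 0.1540 m
margins: 0.0400+0.0150+0.0500 = 0.1050 m
sum ≈ 0.0060+0.0002+0.1540+0.1050 ≈ 0.2652 m = S ✓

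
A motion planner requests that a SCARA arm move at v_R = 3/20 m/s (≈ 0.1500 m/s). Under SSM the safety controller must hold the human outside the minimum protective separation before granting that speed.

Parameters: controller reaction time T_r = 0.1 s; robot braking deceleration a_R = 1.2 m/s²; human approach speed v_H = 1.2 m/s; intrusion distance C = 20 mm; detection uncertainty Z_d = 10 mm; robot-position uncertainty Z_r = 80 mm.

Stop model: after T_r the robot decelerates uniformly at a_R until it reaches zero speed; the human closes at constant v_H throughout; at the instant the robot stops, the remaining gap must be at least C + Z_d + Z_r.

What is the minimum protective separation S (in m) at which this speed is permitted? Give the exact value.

stop time T_s = (3/20)/(6/5) = 0.1250 s
robot covers v_R·T_r = 0.1500·0.1000 = 0.0150 m before braking
braking distance = 0.1500²/(2·1.2000) = 0.0094 m
human over T_r+T_s: 1.2000·(0.1000+0.1250) = 0.2700 m
residual clearance needed = 0.0200+0.0100+0.0800 = 0.1100 m
S_min ≈ 0.0150+0.0094+0.2700+0.1100  ⇒  S_min = 647/1600 m

S_min = 647/1600 m = 0.4044 m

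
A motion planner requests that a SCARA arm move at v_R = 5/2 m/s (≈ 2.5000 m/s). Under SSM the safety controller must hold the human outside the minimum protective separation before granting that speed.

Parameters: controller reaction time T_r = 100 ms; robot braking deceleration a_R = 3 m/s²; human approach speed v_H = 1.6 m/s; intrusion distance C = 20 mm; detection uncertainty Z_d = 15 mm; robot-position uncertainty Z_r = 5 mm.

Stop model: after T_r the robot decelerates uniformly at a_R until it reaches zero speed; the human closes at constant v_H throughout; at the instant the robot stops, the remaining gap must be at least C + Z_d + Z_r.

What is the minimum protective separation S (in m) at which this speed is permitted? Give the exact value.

S_min = 113/40 m = 2.8250 m

stop time T_s = (5/2)/3 = 0.8333 s
robot covers v_R·T_r = 2.5000·0.1000 = 0.2500 m before braking
braking distance = 2.5000²/(2·3.0000) = 1.0417 m
person approaches 1.6000·(0.1000+0.8333) = 1.4933 m
C+Z_d+Z_r = 0.0200+0.0150+0.0050 = 0.0400 m
S_min ≈ 0.2500+1.0417+1.4933+0.0400  ⇒  S_min = 113/40 m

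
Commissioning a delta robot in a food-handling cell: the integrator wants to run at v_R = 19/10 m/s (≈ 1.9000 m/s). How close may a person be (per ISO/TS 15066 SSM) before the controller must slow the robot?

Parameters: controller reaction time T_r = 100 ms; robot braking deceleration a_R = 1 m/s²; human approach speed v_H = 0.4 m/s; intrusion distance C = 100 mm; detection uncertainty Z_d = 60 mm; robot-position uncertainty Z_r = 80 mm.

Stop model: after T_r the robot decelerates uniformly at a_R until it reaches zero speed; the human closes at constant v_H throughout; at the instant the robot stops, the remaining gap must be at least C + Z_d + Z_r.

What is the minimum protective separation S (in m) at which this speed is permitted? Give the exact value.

braking lasts T_s = (19/10)/1 = 1.9000 s
reaction-phase robot travel = 1.9000·0.1000 = 0.1900 m
braking distance = 1.9000²/(2·1.0000) = 1.8050 m
person approaches 0.4000·(0.1000+1.9000) = 0.8000 m
C+Z_d+Z_r = 0.1000+0.0600+0.0800 = 0.2400 m
S_min ≈ 0.1900+1.8050+0.8000+0.2400  ⇒  S_min = 607/200 m

S_min = 607/200 m = 3.0350 m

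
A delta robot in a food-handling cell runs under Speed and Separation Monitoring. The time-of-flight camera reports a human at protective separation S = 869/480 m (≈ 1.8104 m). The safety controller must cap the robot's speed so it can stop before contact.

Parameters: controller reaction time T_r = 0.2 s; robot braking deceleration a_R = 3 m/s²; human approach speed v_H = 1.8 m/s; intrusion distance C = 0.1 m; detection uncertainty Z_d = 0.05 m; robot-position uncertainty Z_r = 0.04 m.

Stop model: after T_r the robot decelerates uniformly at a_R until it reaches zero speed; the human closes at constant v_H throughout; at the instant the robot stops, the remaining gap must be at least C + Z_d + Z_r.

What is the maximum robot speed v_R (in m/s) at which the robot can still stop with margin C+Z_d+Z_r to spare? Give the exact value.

v_R_max = 5/4 m/s = 1.2500 m/s

quadratic (1/6)·v² + (4/5)·v + (-121/96) = 0
  disc = (4/5)² − 4·(1/6)·(-121/96) = 5329/3600 ; √disc = 73/60
  v_R = (−(4/5) + 73/60) / (2·(1/6)) = 5/4 m/s
check:
stop time T_s = (5/4)/3 = 0.4167 s
robot covers v_R·T_r = 1.2500·0.2000 = 0.2500 m before braking
robot covers 1.2500·0.4167 − ½·3.0000·0.4167² = 0.2604 m while stopping
person approaches 1.8000·(0.2000+0.4167) = 1.1100 m
margins: 0.1000+0.0500+0.0400 = 0.1900 m
sum ≈ 0.2500+0.2604+1.1100+0.1900 ≈ 1.8104 m = S ✓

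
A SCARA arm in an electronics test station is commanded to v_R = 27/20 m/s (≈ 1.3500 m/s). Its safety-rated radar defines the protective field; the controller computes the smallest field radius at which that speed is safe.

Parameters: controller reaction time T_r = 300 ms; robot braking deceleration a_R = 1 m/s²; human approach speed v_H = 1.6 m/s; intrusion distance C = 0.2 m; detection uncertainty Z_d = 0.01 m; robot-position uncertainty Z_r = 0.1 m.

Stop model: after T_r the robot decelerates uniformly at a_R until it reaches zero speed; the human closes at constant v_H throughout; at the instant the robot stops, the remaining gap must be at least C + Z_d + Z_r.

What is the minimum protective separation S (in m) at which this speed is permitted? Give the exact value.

T_s = v_R/a_R = (27/20)/1 = 1.3500 s
robot in T_r: 1.3500·0.3000 = 0.4050 m
robot covers 1.3500·1.3500 − ½·1.0000·1.3500² = 0.9113 m while stopping
human closes 1.6000·1.6500 = 2.6400 m
margins: 0.2000+0.0100+0.1000 = 0.3100 m
S_min ≈ 0.4050+0.9113+2.6400+0.3100  ⇒  S_min = 3413/800 m

S_min = 3413/800 m = 4.2663 m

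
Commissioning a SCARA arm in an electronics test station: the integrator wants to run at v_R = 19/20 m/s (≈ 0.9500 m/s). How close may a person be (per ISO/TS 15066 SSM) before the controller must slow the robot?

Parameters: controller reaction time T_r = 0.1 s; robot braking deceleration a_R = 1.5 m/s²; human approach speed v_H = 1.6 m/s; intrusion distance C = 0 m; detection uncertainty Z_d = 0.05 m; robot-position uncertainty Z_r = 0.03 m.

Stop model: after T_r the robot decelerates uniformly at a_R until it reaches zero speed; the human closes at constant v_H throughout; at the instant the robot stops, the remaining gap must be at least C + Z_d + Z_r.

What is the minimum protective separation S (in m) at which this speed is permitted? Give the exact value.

T_s = v_R/a_R = (19/20)/(3/2) = 0.6333 s
robot in T_r: 0.9500·0.1000 = 0.0950 m
braking distance = 0.9500²/(2·1.5000) = 0.3008 m
human closes 1.6000·0.7333 = 1.1733 m
residual clearance needed = 0.0000+0.0500+0.0300 = 0.0800 m
S_min ≈ 0.0950+0.3008+1.1733+0.0800  ⇒  S_min = 1979/1200 m

S_min = 1979/1200 m = 1.6492 m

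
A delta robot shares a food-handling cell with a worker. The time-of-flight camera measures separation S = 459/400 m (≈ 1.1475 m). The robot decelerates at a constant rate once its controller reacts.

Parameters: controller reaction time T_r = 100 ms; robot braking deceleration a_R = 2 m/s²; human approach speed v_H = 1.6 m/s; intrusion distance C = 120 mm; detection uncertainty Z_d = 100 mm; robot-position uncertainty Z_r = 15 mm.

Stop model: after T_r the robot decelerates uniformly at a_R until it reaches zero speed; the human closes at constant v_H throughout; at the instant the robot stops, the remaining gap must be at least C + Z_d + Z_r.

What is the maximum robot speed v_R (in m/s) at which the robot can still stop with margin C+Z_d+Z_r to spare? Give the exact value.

collect terms ⇒ (1/4)·v_R² + (9/10)·v_R + (-301/400) = 0
  disc = (9/10)² − 4·(1/4)·(-301/400) = 25/16 ; √disc = 5/4
  v_R = (−(9/10) + 5/4) / (2·(1/4)) = 7/10 m/s
check:
stop time T_s = (7/10)/2 = 0.3500 s
reaction-phase robot travel = 0.7000·0.1000 = 0.0700 m
braking distance = 0.7000²/(2·2.0000) = 0.1225 m
human closes 1.6000·0.4500 = 0.7200 m
C+Z_d+Z_r = 0.1200+0.1000+0.0150 = 0.2350 m
sum ≈ 0.0700+0.1225+0.7200+0.2350 ≈ 1.1475 m = S ✓

v_R_max = 7/10 m/s = 0.7000 m/s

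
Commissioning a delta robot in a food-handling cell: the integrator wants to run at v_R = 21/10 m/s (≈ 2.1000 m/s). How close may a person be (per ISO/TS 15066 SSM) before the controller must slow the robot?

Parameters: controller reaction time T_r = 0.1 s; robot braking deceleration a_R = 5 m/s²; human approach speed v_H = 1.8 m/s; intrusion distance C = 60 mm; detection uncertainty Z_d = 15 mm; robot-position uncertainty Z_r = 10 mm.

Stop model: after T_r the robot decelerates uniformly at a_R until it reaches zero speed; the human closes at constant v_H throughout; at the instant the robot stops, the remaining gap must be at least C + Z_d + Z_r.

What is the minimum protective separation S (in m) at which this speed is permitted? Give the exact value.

S_min = 209/125 m = 1.6720 m

T_s = v_R/a_R = (21/10)/5 = 0.4200 s
robot covers v_R·T_r = 2.1000·0.1000 = 0.2100 m before braking
braking distance = 2.1000²/(2·5.0000) = 0.4410 m
person approaches 1.8000·(0.1000+0.4200) = 0.9360 m
residual clearance needed = 0.0600+0.0150+0.0100 = 0.0850 m
S_min ≈ 0.2100+0.4410+0.9360+0.0850  ⇒  S_min = 209/125 m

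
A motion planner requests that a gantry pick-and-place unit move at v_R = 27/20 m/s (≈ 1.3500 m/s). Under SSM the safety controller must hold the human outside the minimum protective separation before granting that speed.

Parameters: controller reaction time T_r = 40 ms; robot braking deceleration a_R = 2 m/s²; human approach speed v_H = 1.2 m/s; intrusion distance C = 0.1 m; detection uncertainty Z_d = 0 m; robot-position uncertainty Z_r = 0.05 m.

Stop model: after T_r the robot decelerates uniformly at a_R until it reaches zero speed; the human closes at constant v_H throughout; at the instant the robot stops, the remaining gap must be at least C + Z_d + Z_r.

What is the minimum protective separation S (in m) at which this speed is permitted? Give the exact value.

braking lasts T_s = (27/20)/2 = 0.6750 s
robot covers v_R·T_r = 1.3500·0.0400 = 0.0540 m before braking
braking distance = 1.3500²/(2·2.0000) = 0.4556 m
human over T_r+T_s: 1.2000·(0.0400+0.6750) = 0.8580 m
C+Z_d+Z_r = 0.1000+0.0000+0.0500 = 0.1500 m
S_min ≈ 0.0540+0.4556+0.8580+0.1500  ⇒  S_min = 12141/8000 m

S_min = 12141/8000 m = 1.5176 m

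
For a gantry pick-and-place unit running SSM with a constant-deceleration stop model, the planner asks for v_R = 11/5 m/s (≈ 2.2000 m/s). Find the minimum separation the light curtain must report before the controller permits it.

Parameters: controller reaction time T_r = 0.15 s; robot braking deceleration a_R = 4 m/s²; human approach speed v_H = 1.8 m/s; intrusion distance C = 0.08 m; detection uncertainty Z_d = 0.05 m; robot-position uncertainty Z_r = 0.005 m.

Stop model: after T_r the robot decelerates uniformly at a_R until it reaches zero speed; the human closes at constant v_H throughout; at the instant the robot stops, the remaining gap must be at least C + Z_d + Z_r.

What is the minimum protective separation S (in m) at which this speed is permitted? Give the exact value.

S_min = 233/100 m = 2.3300 m

T_s = v_R/a_R = (11/5)/4 = 0.5500 s
robot covers v_R·T_r = 2.2000·0.1500 = 0.3300 m before braking
robot under decel: 2.2000²/(2·4.0000) = 0.6050 m
human closes 1.8000·0.7000 = 1.2600 m
margins: 0.0800+0.0500+0.0050 = 0.1350 m
S_min ≈ 0.3300+0.6050+1.2600+0.1350  ⇒  S_min = 233/100 m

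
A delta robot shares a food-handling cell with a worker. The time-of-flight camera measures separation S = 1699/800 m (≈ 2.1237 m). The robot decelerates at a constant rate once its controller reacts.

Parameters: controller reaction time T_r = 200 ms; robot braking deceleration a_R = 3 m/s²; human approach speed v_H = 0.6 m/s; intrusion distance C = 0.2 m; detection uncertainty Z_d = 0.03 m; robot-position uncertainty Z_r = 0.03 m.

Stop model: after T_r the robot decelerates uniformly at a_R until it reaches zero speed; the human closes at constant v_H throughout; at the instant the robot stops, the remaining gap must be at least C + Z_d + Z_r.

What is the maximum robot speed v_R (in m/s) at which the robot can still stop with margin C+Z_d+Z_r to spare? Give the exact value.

v_R_max = 9/4 m/s = 2.2500 m/s

quadratic (1/6)·v² + (2/5)·v + (-279/160) = 0
  disc = (2/5)² − 4·(1/6)·(-279/160) = 529/400 ; √disc = 23/20
  v_R = (−(2/5) + 23/20) / (2·(1/6)) = 9/4 m/s
check:
stop time T_s = (9/4)/3 = 0.7500 s
robot in T_r: 2.2500·0.2000 = 0.4500 m
braking distance = 2.2500²/(2·3.0000) = 0.8438 m
human closes 0.6000·0.9500 = 0.5700 m
residual clearance needed = 0.2000+0.0300+0.0300 = 0.2600 m
sum ≈ 0.4500+0.8438+0.5700+0.2600 ≈ 2.1237 m = S ✓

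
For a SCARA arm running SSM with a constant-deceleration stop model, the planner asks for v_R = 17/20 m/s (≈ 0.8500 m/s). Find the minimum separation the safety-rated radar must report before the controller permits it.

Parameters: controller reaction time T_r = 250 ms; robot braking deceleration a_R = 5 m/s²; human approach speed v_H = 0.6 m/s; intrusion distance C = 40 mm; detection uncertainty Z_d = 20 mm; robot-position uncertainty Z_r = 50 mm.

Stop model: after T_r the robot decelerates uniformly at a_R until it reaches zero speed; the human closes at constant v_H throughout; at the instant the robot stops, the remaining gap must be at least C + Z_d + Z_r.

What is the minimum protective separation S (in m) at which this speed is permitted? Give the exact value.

T_s = v_R/a_R = (17/20)/5 = 0.1700 s
robot in T_r: 0.8500·0.2500 = 0.2125 m
braking distance = 0.8500²/(2·5.0000) = 0.0722 m
human closes 0.6000·0.4200 = 0.2520 m
residual clearance needed = 0.0400+0.0200+0.0500 = 0.1100 m
S_min ≈ 0.2125+0.0722+0.2520+0.1100  ⇒  S_min = 2587/4000 m

S_min = 2587/4000 m = 0.6468 m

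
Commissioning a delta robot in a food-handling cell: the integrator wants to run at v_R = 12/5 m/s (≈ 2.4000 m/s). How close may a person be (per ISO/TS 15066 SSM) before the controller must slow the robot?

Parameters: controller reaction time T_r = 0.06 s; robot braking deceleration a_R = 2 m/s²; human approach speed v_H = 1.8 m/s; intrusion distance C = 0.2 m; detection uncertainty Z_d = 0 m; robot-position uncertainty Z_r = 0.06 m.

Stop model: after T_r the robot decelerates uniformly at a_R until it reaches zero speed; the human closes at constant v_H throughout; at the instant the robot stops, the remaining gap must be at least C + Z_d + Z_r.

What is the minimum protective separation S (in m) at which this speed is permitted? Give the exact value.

T_s = v_R/a_R = (12/5)/2 = 1.2000 s
reaction-phase robot travel = 2.4000·0.0600 = 0.1440 m
robot covers 2.4000·1.2000 − ½·2.0000·1.2000² = 1.4400 m while stopping
human over T_r+T_s: 1.8000·(0.0600+1.2000) = 2.2680 m
residual clearance needed = 0.2000+0.0000+0.0600 = 0.2600 m
S_min ≈ 0.1440+1.4400+2.2680+0.2600  ⇒  S_min = 514/125 m

S_min = 514/125 m = 4.1120 m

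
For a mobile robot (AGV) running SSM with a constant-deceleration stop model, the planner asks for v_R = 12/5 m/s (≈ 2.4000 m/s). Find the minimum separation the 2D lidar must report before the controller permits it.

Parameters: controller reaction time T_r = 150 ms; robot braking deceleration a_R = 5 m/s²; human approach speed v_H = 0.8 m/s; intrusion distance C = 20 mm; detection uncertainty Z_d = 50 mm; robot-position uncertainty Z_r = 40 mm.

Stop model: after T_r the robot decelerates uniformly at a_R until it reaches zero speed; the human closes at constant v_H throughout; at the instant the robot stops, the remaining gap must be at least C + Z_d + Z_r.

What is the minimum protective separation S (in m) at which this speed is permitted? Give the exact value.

S_min = 31/20 m = 1.5500 m

braking lasts T_s = (12/5)/5 = 0.4800 s
robot covers v_R·T_r = 2.4000·0.1500 = 0.3600 m before braking
robot covers 2.4000·0.4800 − ½·5.0000·0.4800² = 0.5760 m while stopping
human closes 0.8000·0.6300 = 0.5040 m
C+Z_d+Z_r = 0.0200+0.0500+0.0400 = 0.1100 m
S_min ≈ 0.3600+0.5760+0.5040+0.1100  ⇒  S_min = 31/20 m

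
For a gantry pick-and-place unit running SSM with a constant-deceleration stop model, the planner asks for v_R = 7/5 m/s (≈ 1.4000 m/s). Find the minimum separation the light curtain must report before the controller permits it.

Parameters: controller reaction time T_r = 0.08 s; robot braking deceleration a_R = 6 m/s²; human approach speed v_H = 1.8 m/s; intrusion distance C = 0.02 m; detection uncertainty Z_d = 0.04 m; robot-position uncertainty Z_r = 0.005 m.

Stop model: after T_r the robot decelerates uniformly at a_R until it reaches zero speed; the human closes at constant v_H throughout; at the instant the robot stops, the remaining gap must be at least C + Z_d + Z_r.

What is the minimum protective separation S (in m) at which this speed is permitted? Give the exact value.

T_s = v_R/a_R = (7/5)/6 = 0.2333 s
robot covers v_R·T_r = 1.4000·0.0800 = 0.1120 m before braking
robot covers 1.4000·0.2333 − ½·6.0000·0.2333² = 0.1633 m while stopping
person approaches 1.8000·(0.0800+0.2333) = 0.5640 m
C+Z_d+Z_r = 0.0200+0.0400+0.0050 = 0.0650 m
S_min ≈ 0.1120+0.1633+0.5640+0.0650  ⇒  S_min = 2713/3000 m

S_min = 2713/3000 m = 0.9043 m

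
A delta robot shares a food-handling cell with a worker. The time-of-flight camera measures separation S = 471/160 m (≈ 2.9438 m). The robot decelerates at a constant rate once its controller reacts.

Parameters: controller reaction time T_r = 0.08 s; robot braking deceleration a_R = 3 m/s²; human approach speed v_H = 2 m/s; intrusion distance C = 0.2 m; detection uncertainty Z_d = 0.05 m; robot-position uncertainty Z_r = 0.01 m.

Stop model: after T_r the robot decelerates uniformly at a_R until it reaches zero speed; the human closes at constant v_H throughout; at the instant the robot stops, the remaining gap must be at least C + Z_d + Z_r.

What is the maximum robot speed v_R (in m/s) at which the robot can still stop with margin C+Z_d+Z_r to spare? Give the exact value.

v_R_max = 9/4 m/s = 2.2500 m/s

at the boundary: (1/6)·v² + (56/75)·v + (-2019/800) = 0
  disc = (56/75)² − 4·(1/6)·(-2019/800) = 201601/90000 ; √disc = 449/300
  v_R = (−(56/75) + 449/300) / (2·(1/6)) = 9/4 m/s
check:
T_s = v_R/a_R = (9/4)/3 = 0.7500 s
robot in T_r: 2.2500·0.0800 = 0.1800 m
robot under decel: 2.2500²/(2·3.0000) = 0.8438 m
human closes 2.0000·0.8300 = 1.6600 m
C+Z_d+Z_r = 0.2000+0.0500+0.0100 = 0.2600 m
sum ≈ 0.1800+0.8438+1.6600+0.2600 ≈ 2.9438 m = S ✓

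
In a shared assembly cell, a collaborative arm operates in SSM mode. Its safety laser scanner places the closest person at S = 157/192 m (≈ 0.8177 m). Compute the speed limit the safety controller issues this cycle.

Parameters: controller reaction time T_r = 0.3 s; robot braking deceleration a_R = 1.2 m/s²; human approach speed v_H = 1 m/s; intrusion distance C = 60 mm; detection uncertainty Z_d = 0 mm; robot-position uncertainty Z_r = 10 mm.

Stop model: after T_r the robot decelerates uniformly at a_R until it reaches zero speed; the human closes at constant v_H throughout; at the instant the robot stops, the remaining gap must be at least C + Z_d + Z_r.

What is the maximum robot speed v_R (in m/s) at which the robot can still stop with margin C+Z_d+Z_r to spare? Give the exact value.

v_R_max = 7/20 m/s = 0.3500 m/s

collect terms ⇒ (5/12)·v_R² + (17/15)·v_R + (-2149/4800) = 0
  disc = (17/15)² − 4·(5/12)·(-2149/4800) = 3249/1600 ; √disc = 57/40
  v_R = (−(17/15) + 57/40) / (2·(5/12)) = 7/20 m/s
check:
braking lasts T_s = (7/20)/(6/5) = 0.2917 s
reaction-phase robot travel = 0.3500·0.3000 = 0.1050 m
robot under decel: 0.3500²/(2·1.2000) = 0.0510 m
person approaches 1.0000·(0.3000+0.2917) = 0.5917 m
residual clearance needed = 0.0600+0.0000+0.0100 = 0.0700 m
sum ≈ 0.1050+0.0510+0.5917+0.0700 ≈ 0.8177 m = S ✓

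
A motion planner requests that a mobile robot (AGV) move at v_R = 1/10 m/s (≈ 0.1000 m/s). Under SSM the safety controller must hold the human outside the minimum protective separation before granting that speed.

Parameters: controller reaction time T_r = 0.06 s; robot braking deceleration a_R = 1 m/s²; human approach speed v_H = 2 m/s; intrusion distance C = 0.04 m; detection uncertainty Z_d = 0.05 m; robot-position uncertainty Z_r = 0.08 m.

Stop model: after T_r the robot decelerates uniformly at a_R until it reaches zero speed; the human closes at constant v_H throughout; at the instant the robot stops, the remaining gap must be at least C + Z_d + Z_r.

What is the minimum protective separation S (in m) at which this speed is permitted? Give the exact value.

braking lasts T_s = (1/10)/1 = 0.1000 s
robot covers v_R·T_r = 0.1000·0.0600 = 0.0060 m before braking
robot covers 0.1000·0.1000 − ½·1.0000·0.1000² = 0.0050 m while stopping
human over T_r+T_s: 2.0000·(0.0600+0.1000) = 0.3200 m
C+Z_d+Z_r = 0.0400+0.0500+0.0800 = 0.1700 m
S_min ≈ 0.0060+0.0050+0.3200+0.1700  ⇒  S_min = 501/1000 m

S_min = 501/1000 m = 0.5010 m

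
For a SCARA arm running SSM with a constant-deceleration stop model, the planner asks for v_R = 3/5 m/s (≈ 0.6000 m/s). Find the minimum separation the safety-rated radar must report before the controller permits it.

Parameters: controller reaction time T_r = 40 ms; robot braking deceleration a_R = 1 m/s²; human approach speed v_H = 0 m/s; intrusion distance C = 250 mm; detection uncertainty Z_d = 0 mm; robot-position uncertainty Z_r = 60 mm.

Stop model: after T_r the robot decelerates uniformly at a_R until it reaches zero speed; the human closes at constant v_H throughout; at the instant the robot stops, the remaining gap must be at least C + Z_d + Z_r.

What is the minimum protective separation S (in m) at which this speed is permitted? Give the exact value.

S_min = 257/500 m = 0.5140 m

stop time T_s = (3/5)/1 = 0.6000 s
robot covers v_R·T_r = 0.6000·0.0400 = 0.0240 m before braking
robot under decel: 0.6000²/(2·1.0000) = 0.1800 m
human over T_r+T_s: 0.0000·(0.0400+0.6000) = 0.0000 m
C+Z_d+Z_r = 0.2500+0.0000+0.0600 = 0.3100 m
S_min ≈ 0.0240+0.1800+0.0000+0.3100  ⇒  S_min = 257/500 m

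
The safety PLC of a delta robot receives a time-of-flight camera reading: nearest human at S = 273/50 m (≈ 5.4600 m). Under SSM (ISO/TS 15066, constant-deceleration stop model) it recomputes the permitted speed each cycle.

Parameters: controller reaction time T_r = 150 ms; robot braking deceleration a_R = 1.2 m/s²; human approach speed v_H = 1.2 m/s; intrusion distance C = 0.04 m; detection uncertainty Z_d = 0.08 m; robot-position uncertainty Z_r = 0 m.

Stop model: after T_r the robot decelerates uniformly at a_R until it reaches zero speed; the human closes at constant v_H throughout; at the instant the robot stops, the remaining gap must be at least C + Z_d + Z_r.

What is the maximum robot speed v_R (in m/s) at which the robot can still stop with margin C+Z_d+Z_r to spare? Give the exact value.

v_R_max = 12/5 m/s = 2.4000 m/s

quadratic (5/12)·v² + (23/20)·v + (-129/25) = 0
  disc = (23/20)² − 4·(5/12)·(-129/25) = 3969/400 ; √disc = 63/20
  v_R = (−(23/20) + 63/20) / (2·(5/12)) = 12/5 m/s
check:
T_s = v_R/a_R = (12/5)/(6/5) = 2.0000 s
robot in T_r: 2.4000·0.1500 = 0.3600 m
robot under decel: 2.4000²/(2·1.2000) = 2.4000 m
human over T_r+T_s: 1.2000·(0.1500+2.0000) = 2.5800 m
C+Z_d+Z_r = 0.0400+0.0800+0.0000 = 0.1200 m
sum ≈ 0.3600+2.4000+2.5800+0.1200 ≈ 5.4600 m = S ✓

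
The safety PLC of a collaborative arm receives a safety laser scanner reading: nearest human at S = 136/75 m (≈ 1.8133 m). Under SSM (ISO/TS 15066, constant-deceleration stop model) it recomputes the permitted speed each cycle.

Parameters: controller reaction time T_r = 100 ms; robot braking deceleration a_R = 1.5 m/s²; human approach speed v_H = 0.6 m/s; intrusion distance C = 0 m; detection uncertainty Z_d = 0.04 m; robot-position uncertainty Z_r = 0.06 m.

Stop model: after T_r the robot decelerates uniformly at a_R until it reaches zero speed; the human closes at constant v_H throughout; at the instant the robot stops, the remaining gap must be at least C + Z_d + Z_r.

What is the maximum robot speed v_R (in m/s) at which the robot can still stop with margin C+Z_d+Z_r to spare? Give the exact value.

collect terms ⇒ (1/3)·v_R² + (1/2)·v_R + (-124/75) = 0
  disc = (1/2)² − 4·(1/3)·(-124/75) = 2209/900 ; √disc = 47/30
  v_R = (−(1/2) + 47/30) / (2·(1/3)) = 8/5 m/s
check:
braking lasts T_s = (8/5)/(3/2) = 1.0667 s
robot covers v_R·T_r = 1.6000·0.1000 = 0.1600 m before braking
braking distance = 1.6000²/(2·1.5000) = 0.8533 m
human over T_r+T_s: 0.6000·(0.1000+1.0667) = 0.7000 m
C+Z_d+Z_r = 0.0000+0.0400+0.0600 = 0.1000 m
sum ≈ 0.1600+0.8533+0.7000+0.1000 ≈ 1.8133 m = S ✓

v_R_max = 8/5 m/s = 1.6000 m/s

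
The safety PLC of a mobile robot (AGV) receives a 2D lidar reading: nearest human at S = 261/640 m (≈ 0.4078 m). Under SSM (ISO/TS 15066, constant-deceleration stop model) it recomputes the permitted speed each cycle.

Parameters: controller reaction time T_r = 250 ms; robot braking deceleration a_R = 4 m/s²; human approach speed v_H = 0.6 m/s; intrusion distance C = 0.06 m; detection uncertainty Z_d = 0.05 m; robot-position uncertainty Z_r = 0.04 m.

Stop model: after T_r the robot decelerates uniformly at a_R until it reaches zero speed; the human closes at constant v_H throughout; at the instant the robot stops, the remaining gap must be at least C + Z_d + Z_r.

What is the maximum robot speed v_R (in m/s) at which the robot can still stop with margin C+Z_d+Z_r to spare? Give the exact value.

v_R_max = 1/4 m/s = 0.2500 m/s

collect terms ⇒ (1/8)·v_R² + (2/5)·v_R + (-69/640) = 0
  disc = (2/5)² − 4·(1/8)·(-69/640) = 1369/6400 ; √disc = 37/80
  v_R = (−(2/5) + 37/80) / (2·(1/8)) = 1/4 m/s
check:
T_s = v_R/a_R = (1/4)/4 = 0.0625 s
robot in T_r: 0.2500·0.2500 = 0.0625 m
robot under decel: 0.2500²/(2·4.0000) = 0.0078 m
human closes 0.6000·0.3125 = 0.1875 m
residual clearance needed = 0.0600+0.0500+0.0400 = 0.1500 m
sum ≈ 0.0625+0.0078+0.1875+0.1500 ≈ 0.4078 m = S ✓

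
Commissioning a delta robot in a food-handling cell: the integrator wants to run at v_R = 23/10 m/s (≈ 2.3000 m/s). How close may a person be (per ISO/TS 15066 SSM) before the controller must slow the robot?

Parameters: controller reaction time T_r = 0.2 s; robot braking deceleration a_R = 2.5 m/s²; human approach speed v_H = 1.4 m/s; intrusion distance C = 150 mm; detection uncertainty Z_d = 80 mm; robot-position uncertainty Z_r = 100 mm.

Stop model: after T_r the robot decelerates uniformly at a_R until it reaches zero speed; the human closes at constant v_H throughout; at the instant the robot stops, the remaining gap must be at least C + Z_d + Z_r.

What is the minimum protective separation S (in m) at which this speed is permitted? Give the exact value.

S_min = 427/125 m = 3.4160 m

braking lasts T_s = (23/10)/(5/2) = 0.9200 s
reaction-phase robot travel = 2.3000·0.2000 = 0.4600 m
braking distance = 2.3000²/(2·2.5000) = 1.0580 m
human closes 1.4000·1.1200 = 1.5680 m
margins: 0.1500+0.0800+0.1000 = 0.3300 m
S_min ≈ 0.4600+1.0580+1.5680+0.3300  ⇒  S_min = 427/125 m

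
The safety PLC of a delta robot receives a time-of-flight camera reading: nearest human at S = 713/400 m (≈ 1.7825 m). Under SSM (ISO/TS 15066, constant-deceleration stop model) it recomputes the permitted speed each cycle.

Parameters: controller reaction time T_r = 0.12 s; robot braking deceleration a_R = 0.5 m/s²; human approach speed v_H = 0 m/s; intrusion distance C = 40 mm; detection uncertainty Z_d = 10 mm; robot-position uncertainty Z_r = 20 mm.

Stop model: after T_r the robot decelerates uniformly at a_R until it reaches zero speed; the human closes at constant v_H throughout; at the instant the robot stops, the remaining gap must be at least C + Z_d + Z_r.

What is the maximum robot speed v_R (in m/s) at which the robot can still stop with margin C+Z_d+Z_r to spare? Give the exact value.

v_R_max = 5/4 m/s = 1.2500 m/s

at the boundary: (1)·v² + (3/25)·v + (-137/80) = 0
  disc = (3/25)² − 4·(1)·(-137/80) = 17161/2500 ; √disc = 131/50
  v_R = (−(3/25) + 131/50) / (2·(1)) = 5/4 m/s
check:
stop time T_s = (5/4)/(1/2) = 2.5000 s
reaction-phase robot travel = 1.2500·0.1200 = 0.1500 m
robot covers 1.2500·2.5000 − ½·0.5000·2.5000² = 1.5625 m while stopping
human closes 0.0000·2.6200 = 0.0000 m
C+Z_d+Z_r = 0.0400+0.0100+0.0200 = 0.0700 m
sum ≈ 0.1500+1.5625+0.0000+0.0700 ≈ 1.7825 m = S ✓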